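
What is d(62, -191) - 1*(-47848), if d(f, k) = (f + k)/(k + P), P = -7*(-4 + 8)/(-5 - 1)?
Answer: 622033/13 ≈ 47849.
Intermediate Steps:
P = 14/3 (P = -28/(-6) = -28*(-1)/6 = -7*(-2/3) = 14/3 ≈ 4.6667)
d(f, k) = (f + k)/(14/3 + k) (d(f, k) = (f + k)/(k + 14/3) = (f + k)/(14/3 + k))
d(62, -191) - 1*(-47848) = 3*(62 - 191)/(14 + 3*(-191)) - 1*(-47848) = 3*(-129)/(14 - 573) + 47848 = 3*(-129)/(-559) + 47848 = 3*(-1/559)*(-129) + 47848 = 9/13 + 47848 = 622033/13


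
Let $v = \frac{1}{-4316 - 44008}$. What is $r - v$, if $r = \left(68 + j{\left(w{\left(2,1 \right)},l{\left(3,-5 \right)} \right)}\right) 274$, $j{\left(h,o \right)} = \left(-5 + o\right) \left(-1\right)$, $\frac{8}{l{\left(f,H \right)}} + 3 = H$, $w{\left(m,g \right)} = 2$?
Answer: $\frac{979817425}{48324} \approx 20276.0$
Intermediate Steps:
$l{\left(f,H \right)} = \frac{8}{-3 + H}$
$j{\left(h,o \right)} = 5 - o$
$r = 20276$ ($r = \left(68 + \left(5 - \frac{8}{-3 - 5}\right)\right) 274 = \left(68 + \left(5 - \frac{8}{-8}\right)\right) 274 = \left(68 + \left(5 - 8 \left(- \frac{1}{8}\right)\right)\right) 274 = \left(68 + \left(5 - -1\right)\right) 274 = \left(68 + \left(5 + 1\right)\right) 274 = \left(68 + 6\right) 274 = 74 \cdot 274 = 20276$)
$v = - \frac{1}{48324}$ ($v = \frac{1}{-48324} = - \frac{1}{48324} \approx -2.0694 \cdot 10^{-5}$)
$r - v = 20276 - - \frac{1}{48324} = 20276 + \frac{1}{48324} = \frac{979817425}{48324}$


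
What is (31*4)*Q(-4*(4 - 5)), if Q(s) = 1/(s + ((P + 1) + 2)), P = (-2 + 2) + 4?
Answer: 124/11 ≈ 11.273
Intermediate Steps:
P = 4 (P = 0 + 4 = 4)
Q(s) = 1/(7 + s) (Q(s) = 1/(s + ((4 + 1) + 2)) = 1/(s + (5 + 2)) = 1/(s + 7) = 1/(7 + s))
(31*4)*Q(-4*(4 - 5)) = (31*4)/(7 - 4*(4 - 5)) = 124/(7 - 4*(-1)) = 124/(7 + 4) = 124/11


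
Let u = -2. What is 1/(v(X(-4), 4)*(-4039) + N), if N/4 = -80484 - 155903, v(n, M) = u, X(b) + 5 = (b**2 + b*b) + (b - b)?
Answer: -1/937470 ≈ -1.0667e-6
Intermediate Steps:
X(b) = -5 + 2*b**2 (X(b) = -5 + ((b**2 + b*b) + (b - b)) = -5 + ((b**2 + b**2) + 0) = -5 + (2*b**2 + 0) = -5 + 2*b**2)
v(n, M) = -2
N = -945548 (N = 4*(-80484 - 155903) = 4*(-236387) = -945548)
1/(v(X(-4), 4)*(-4039) + N) = 1/(-2*(-4039) - 945548) = 1/(8078 - 945548) = 1/(-937470) = -1/937470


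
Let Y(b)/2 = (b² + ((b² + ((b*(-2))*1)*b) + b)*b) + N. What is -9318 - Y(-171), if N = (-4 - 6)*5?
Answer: -10126604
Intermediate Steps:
N = -50 (N = -10*5 = -50)
Y(b) = -100 + 2*b² + 2*b*(b - b²) (Y(b) = 2*((b² + ((b² + ((b*(-2))*1)*b) + b)*b) - 50) = 2*((b² + ((b² + (-2*b*1)*b) + b)*b) - 50) = 2*((b² + ((b² + (-2*b)*b) + b)*b) - 50) = 2*((b² + ((b² - 2*b²) + b)*b) - 50) = 2*((b² + (-b² + b)*b) - 50) = 2*((b² + (b - b²)*b) - 50) = 2*((b² + b*(b - b²)) - 50) = 2*(-50 + b² + b*(b - b²)) = -100 + 2*b² + 2*b*(b - b²))
-9318 - Y(-171) = -9318 - (-100 - 2*(-171)³ + 4*(-171)²) = -9318 - (-100 - 2*(-5000211) + 4*29241) = -9318 - (-100 + 10000422 + 116964) = -9318 - 1*10117286 = -9318 - 10117286 = -10126604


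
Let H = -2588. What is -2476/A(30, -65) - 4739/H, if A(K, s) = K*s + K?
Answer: 969173/310560 ≈ 3.1207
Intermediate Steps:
A(K, s) = K + K*s
-2476/A(30, -65) - 4739/H = -2476*1/(30*(1 - 65)) - 4739/(-2588) = -2476/(30*(-64)) - 4739*(-1/2588) = -2476/(-1920) + 4739/2588 = -2476*(-1/1920) + 4739/2588 = 619/480 + 4739/2588 = 969173/310560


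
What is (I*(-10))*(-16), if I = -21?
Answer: -3360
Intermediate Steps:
(I*(-10))*(-16) = -21*(-10)*(-16) = 210*(-16) = -3360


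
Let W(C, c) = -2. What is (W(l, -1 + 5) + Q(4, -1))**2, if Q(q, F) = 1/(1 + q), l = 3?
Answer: 81/25 ≈ 3.2400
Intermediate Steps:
(W(l, -1 + 5) + Q(4, -1))**2 = (-2 + 1/(1 + 4))**2 = (-2 + 1/5)**2 = (-9/5)**2 = 81/25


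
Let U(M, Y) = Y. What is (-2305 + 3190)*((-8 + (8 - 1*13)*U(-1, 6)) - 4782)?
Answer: -4265700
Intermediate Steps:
(-2305 + 3190)*((-8 + (8 - 1*13)*U(-1, 6)) - 4782) = (-2305 + 3190)*((-8 + (8 - 1*13)*6) - 4782) = 885*((-8 + (8 - 13)*6) - 4782) = 885*((-8 - 5*6) - 4782) = 885*((-8 - 30) - 4782) = 885*(-38 - 4782) = 885*(-4820) = -4265700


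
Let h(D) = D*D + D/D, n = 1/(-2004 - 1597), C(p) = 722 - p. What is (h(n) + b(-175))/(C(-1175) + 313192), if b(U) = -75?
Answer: -959572873/4085822395889 ≈ -0.00023485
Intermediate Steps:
n = -1/3601 (n = 1/(-3601) = -1/3601 ≈ -0.00027770)
h(D) = 1 + D**2 (h(D) = D**2 + 1 = 1 + D**2)
(h(n) + b(-175))/(C(-1175) + 313192) = ((1 + (-1/3601)**2) - 75)/((722 - 1*(-1175)) + 313192) = ((1 + 1/12967201) - 75)/((722 + 1175) + 313192) = (12967202/12967201 - 75)/(1897 + 313192) = -959572873/12967201/315089 = -959572873/12967201*1/315089 = -959572873/4085822395889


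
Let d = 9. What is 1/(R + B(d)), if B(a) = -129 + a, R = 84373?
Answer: 1/84253 ≈ 1.1869e-5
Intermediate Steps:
1/(R + B(d)) = 1/(84373 + (-129 + 9)) = 1/(84373 - 120) = 1/84253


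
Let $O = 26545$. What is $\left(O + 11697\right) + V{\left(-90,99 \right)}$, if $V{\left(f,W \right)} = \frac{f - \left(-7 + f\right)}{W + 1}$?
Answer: $\frac{3824207}{100} \approx 38242.0$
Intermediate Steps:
$V{\left(f,W \right)} = \frac{7}{1 + W}$
$\left(O + 11697\right) + V{\left(-90,99 \right)} = \left(26545 + 11697\right) + \frac{7}{1 + 99} = 38242 + \frac{7}{100} = \frac{3824207}{100}$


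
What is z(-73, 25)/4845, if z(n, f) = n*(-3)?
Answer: 73/1615 ≈ 0.045201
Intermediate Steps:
z(n, f) = -3*n
z(-73, 25)/4845 = -3*(-73)/4845 = 219*(1/4845) = 73/1615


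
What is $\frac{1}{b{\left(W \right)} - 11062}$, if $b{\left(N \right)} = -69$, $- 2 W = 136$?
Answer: $- \frac{1}{11131} \approx -8.9839 \cdot 10^{-5}$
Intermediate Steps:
$W = -68$ ($W = \left(- \frac{1}{2}\right) 136 = -68$)
$\frac{1}{b{\left(W \right)} - 11062} = \frac{1}{-69 - 11062} = \frac{1}{-11131} = - \frac{1}{11131}$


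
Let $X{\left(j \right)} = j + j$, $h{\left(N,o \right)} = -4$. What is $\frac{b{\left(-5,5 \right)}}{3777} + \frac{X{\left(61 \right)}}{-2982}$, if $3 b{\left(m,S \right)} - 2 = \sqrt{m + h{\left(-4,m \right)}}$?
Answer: $- \frac{229403}{5631507} + \frac{i}{3777} \approx -0.040736 + 0.00026476 i$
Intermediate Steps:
$b{\left(m,S \right)} = \frac{2}{3} + \frac{\sqrt{-4 + m}}{3}$ ($b{\left(m,S \right)} = \frac{2}{3} + \frac{\sqrt{m - 4}}{3} = \frac{2}{3} + \frac{\sqrt{-4 + m}}{3}$)
$X{\left(j \right)} = 2 j$
$\frac{b{\left(-5,5 \right)}}{3777} + \frac{X{\left(61 \right)}}{-2982} = \frac{\frac{2}{3} + \frac{\sqrt{-4 - 5}}{3}}{3777} + \frac{2 \cdot 61}{-2982} = \left(\frac{2}{3} + \frac{\sqrt{-9}}{3}\right) \frac{1}{3777} + 122 \left(- \frac{1}{2982}\right) = \left(\frac{2}{3} + \frac{3 i}{3}\right) \frac{1}{3777} - \frac{61}{1491} = \left(\frac{2}{3} + i\right) \frac{1}{3777} - \frac{61}{1491} = \left(\frac{2}{11331} + \frac{i}{3777}\right) - \frac{61}{1491} = - \frac{229403}{5631507} + \frac{i}{3777}$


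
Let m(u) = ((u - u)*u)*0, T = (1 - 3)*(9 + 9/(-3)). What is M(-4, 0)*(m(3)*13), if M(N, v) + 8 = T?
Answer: 0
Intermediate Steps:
T = -12 (T = -2*(9 + 9*(-1/3)) = -2*(9 - 3) = -2*6 = -12)
M(N, v) = -20 (M(N, v) = -8 - 12 = -20)
m(u) = 0 (m(u) = (0*u)*0 = 0*0 = 0)
M(-4, 0)*(m(3)*13) = -0*13 = -20*0 = 0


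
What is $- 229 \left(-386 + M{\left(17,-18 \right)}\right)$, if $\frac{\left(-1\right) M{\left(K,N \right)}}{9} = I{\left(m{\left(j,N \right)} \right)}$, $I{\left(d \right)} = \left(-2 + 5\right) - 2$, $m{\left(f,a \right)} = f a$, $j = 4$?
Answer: $90455$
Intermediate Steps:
$m{\left(f,a \right)} = a f$
$I{\left(d \right)} = 1$ ($I{\left(d \right)} = 3 - 2 = 1$)
$M{\left(K,N \right)} = -9$ ($M{\left(K,N \right)} = \left(-9\right) 1 = -9$)
$- 229 \left(-386 + M{\left(17,-18 \right)}\right) = - 229 \left(-386 - 9\right) = \left(-229\right) \left(-395\right) = 90455$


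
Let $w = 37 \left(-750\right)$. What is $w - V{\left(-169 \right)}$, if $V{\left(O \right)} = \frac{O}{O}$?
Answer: $-27751$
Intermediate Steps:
$V{\left(O \right)} = 1$
$w = -27750$
$w - V{\left(-169 \right)} = -27750 - 1 = -27751$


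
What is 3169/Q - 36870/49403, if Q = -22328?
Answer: -979791467/1103070184 ≈ -0.88824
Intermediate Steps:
3169/Q - 36870/49403 = 3169/(-22328) - 36870/49403 = 3169*(-1/22328) - 36870*1/49403 = -3169/22328 - 36870/49403 = -979791467/1103070184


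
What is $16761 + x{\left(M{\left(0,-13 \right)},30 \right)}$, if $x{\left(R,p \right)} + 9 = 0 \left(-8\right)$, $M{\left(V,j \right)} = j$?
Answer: $16752$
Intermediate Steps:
$x{\left(R,p \right)} = -9$ ($x{\left(R,p \right)} = -9 + 0 \left(-8\right) = -9 + 0 = -9$)
$16761 + x{\left(M{\left(0,-13 \right)},30 \right)} = 16761 - 9 = 16752$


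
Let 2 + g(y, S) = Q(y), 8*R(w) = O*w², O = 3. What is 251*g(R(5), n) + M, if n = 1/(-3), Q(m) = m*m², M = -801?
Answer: 105223489/512 ≈ 2.0551e+5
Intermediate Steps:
R(w) = 3*w²/8 (R(w) = (3*w²)/8 = 3*w²/8)
Q(m) = m³
n = -⅓ ≈ -0.33333
g(y, S) = -2 + y³
251*g(R(5), n) + M = 251*(-2 + ((3/8)*5²)³) - 801 = 251*(-2 + ((3/8)*25)³) - 801 = 251*(-2 + (75/8)³) - 801 = 251*(-2 + 421875/512) - 801 = 251*(420851/512) - 801 = 105633601/512 - 801 = 105223489/512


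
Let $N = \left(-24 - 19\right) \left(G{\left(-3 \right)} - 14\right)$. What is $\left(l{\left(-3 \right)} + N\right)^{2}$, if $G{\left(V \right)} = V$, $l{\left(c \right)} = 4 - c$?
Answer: $544644$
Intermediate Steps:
$N = 731$ ($N = \left(-24 - 19\right) \left(-3 - 14\right) = \left(-43\right) \left(-17\right) = 731$)
$\left(l{\left(-3 \right)} + N\right)^{2} = \left(\left(4 - -3\right) + 731\right)^{2} = \left(\left(4 + 3\right) + 731\right)^{2} = \left(7 + 731\right)^{2} = 738^{2} = 544644$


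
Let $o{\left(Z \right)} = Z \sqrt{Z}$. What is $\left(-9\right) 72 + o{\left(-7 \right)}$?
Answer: $-648 - 7 i \sqrt{7} \approx -648.0 - 18.52 i$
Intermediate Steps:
$o{\left(Z \right)} = Z^{\frac{3}{2}}$
$\left(-9\right) 72 + o{\left(-7 \right)} = \left(-9\right) 72 + \left(-7\right)^{\frac{3}{2}} = -648 - 7 i \sqrt{7}$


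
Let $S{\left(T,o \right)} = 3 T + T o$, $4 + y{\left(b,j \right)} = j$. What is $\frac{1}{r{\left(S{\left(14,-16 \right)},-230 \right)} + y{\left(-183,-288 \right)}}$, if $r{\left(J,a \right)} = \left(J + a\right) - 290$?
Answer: $- \frac{1}{994} \approx -0.001006$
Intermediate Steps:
$y{\left(b,j \right)} = -4 + j$
$r{\left(J,a \right)} = -290 + J + a$
$\frac{1}{r{\left(S{\left(14,-16 \right)},-230 \right)} + y{\left(-183,-288 \right)}} = \frac{1}{\left(-290 + 14 \left(3 - 16\right) - 230\right) - 292} = \frac{1}{\left(-290 + 14 \left(-13\right) - 230\right) - 292} = \frac{1}{\left(-290 - 182 - 230\right) - 292} = \frac{1}{-702 - 292} = \frac{1}{-994} = - \frac{1}{994}$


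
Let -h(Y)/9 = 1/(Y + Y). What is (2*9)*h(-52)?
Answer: 81/52 ≈ 1.5577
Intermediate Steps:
h(Y) = -9/(2*Y) (h(Y) = -9/(Y + Y) = -9*1/(2*Y) = -9/(2*Y))
(2*9)*h(-52) = (2*9)*(-9/2/(-52)) = 18*(-9/2*(-1/52)) = 18*(9/104) = 81/52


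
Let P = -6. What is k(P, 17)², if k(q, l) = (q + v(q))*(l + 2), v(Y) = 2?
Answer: 5776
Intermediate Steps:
k(q, l) = (2 + l)*(2 + q) (k(q, l) = (q + 2)*(l + 2) = (2 + q)*(2 + l) = (2 + l)*(2 + q))
k(P, 17)² = (4 + 2*17 + 2*(-6) + 17*(-6))² = (4 + 34 - 12 - 102)² = (-76)² = 5776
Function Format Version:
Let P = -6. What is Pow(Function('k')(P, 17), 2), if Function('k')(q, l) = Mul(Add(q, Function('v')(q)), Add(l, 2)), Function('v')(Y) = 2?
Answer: 5776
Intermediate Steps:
Function('k')(q, l) = Mul(Add(2, l), Add(2, q)) (Function('k')(q, l) = Mul(Add(q, 2), Add(l, 2)) = Mul(Add(2, q), Add(2, l)) = Mul(Add(2, l), Add(2, q)))
Pow(Function('k')(P, 17), 2) = Pow(Add(4, Mul(2, 17), Mul(2, -6), Mul(17, -6)), 2) = Pow(Add(4, 34, -12, -102), 2) = Pow(-76, 2) = 5776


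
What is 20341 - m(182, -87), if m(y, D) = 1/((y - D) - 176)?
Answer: 1891712/93 ≈ 20341.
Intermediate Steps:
m(y, D) = 1/(-176 + y - D)
20341 - m(182, -87) = 20341 - 1/(-176 + 182 - 1*(-87)) = 20341 - 1/(-176 + 182 + 87) = 20341 - 1/93 = 1891712/93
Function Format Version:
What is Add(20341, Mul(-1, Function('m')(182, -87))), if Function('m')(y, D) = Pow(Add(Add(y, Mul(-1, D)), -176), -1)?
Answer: Rational(1891712, 93) ≈ 20341.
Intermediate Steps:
Function('m')(y, D) = Pow(Add(-176, y, Mul(-1, D)), -1)
Add(20341, Mul(-1, Function('m')(182, -87))) = Add(20341, Mul(-1, Pow(Add(-176, 182, Mul(-1, -87)), -1))) = Add(20341, Mul(-1, Pow(Add(-176, 182, 87), -1))) = Add(20341, Mul(-1, Pow(93, -1))) = Add(20341, Mul(-1, Rational(1, 93))) = Add(20341, Rational(-1, 93)) = Rational(1891712, 93)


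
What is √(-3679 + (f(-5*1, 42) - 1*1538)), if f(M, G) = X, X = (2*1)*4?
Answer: I*√5209 ≈ 72.173*I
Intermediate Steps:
X = 8 (X = 2*4 = 8)
f(M, G) = 8
√(-3679 + (f(-5*1, 42) - 1*1538)) = √(-3679 + (8 - 1*1538)) = √(-3679 + (8 - 1538)) = √(-3679 - 1530) = √(-5209) = I*√5209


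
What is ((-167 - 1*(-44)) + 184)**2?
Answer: 3721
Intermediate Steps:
((-167 - 1*(-44)) + 184)**2 = ((-167 + 44) + 184)**2 = (-123 + 184)**2 = 61**2 = 3721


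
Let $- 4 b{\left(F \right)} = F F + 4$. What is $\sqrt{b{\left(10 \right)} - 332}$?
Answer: $i \sqrt{358} \approx 18.921 i$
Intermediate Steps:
$b{\left(F \right)} = -1 - \frac{F^{2}}{4}$ ($b{\left(F \right)} = - \frac{F F + 4}{4} = - \frac{F^{2} + 4}{4} = - \frac{4 + F^{2}}{4} = -1 - \frac{F^{2}}{4}$)
$\sqrt{b{\left(10 \right)} - 332} = \sqrt{\left(-1 - \frac{10^{2}}{4}\right) - 332} = \sqrt{\left(-1 - 25\right) - 332} = \sqrt{-26 - 332} = \sqrt{-358} = i \sqrt{358}$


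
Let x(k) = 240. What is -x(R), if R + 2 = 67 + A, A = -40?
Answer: -240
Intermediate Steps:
R = 25 (R = -2 + (67 - 40) = -2 + 27 = 25)
-x(R) = -1*240 = -240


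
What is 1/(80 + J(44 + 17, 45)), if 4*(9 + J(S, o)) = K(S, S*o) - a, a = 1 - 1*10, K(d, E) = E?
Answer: 2/1519 ≈ 0.0013167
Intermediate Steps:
a = -9 (a = 1 - 10 = -9)
J(S, o) = -27/4 + S*o/4 (J(S, o) = -9 + (S*o - 1*(-9))/4 = -9 + (S*o + 9)/4 = -9 + (9 + S*o)/4 = -9 + (9/4 + S*o/4) = -27/4 + S*o/4)
1/(80 + J(44 + 17, 45)) = 1/(80 + (-27/4 + (1/4)*(44 + 17)*45)) = 1/(80 + (-27/4 + (1/4)*61*45)) = 1/(80 + (-27/4 + 2745/4)) = 1/(80 + 1359/2) = 1/(1519/2) = 2/1519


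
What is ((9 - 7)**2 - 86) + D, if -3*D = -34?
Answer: -212/3 ≈ -70.667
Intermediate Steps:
D = 34/3 (D = -1/3*(-34) = 34/3 ≈ 11.333)
((9 - 7)**2 - 86) + D = ((9 - 7)**2 - 86) + 34/3 = (2**2 - 86) + 34/3 = (4 - 86) + 34/3 = -82 + 34/3 = -212/3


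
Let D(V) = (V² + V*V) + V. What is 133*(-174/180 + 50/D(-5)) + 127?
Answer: 13159/90 ≈ 146.21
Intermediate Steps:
D(V) = V + 2*V² (D(V) = (V² + V²) + V = 2*V² + V = V + 2*V²)
133*(-174/180 + 50/D(-5)) + 127 = 133*(-174/180 + 50/((-5*(1 + 2*(-5))))) + 127 = 133*(-174*1/180 + 50/((-5*(1 - 10)))) + 127 = 133*(-29/30 + 50/((-5*(-9)))) + 127 = 133*(-29/30 + 50/45) + 127 = 133*(-29/30 + 50*(1/45)) + 127 = 133*(-29/30 + 10/9) + 127 = 133*(13/90) + 127 = 1729/90 + 127 = 13159/90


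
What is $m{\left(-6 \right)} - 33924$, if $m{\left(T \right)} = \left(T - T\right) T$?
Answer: $-33924$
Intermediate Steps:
$m{\left(T \right)} = 0$ ($m{\left(T \right)} = 0 T = 0$)
$m{\left(-6 \right)} - 33924 = 0 - 33924 = -33924$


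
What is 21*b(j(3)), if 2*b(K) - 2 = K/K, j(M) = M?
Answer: 63/2 ≈ 31.500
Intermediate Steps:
b(K) = 3/2 (b(K) = 1 + (K/K)/2 = 1 + (1/2)*1 = 1 + 1/2 = 3/2)
21*b(j(3)) = 21*(3/2) = 63/2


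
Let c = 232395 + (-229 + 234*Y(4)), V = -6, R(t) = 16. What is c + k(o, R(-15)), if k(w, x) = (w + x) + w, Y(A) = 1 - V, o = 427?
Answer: 234674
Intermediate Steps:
Y(A) = 7 (Y(A) = 1 - 1*(-6) = 1 + 6 = 7)
c = 233804 (c = 232395 + (-229 + 234*7) = 232395 + (-229 + 1638) = 232395 + 1409 = 233804)
k(w, x) = x + 2*w
c + k(o, R(-15)) = 233804 + (16 + 2*427) = 233804 + (16 + 854) = 233804 + 870 = 234674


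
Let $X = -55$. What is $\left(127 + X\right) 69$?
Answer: $4968$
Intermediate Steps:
$\left(127 + X\right) 69 = \left(127 - 55\right) 69 = 72 \cdot 69 = 4968$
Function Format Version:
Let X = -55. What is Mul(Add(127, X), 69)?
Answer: 4968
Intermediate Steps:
Mul(Add(127, X), 69) = Mul(Add(127, -55), 69) = Mul(72, 69) = 4968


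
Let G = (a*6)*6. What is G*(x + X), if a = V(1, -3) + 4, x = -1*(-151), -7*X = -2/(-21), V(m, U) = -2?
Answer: 532680/49 ≈ 10871.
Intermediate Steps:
X = -2/147 (X = -(-2)/(7*(-21)) = -(-1)*(-2)/147 = -⅐*2/21 = -2/147 ≈ -0.013605)
x = 151
a = 2 (a = -2 + 4 = 2)
G = 72 (G = (2*6)*6 = 12*6 = 72)
G*(x + X) = 72*(151 - 2/147) = 72*(22195/147) = 532680/49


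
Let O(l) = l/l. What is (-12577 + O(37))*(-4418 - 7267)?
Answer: 146950560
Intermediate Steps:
O(l) = 1
(-12577 + O(37))*(-4418 - 7267) = (-12577 + 1)*(-4418 - 7267) = -12576*(-11685) = 146950560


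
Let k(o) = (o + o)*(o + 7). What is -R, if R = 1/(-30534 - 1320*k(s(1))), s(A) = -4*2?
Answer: 1/51654 ≈ 1.9360e-5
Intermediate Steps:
s(A) = -8
k(o) = 2*o*(7 + o) (k(o) = (2*o)*(7 + o) = 2*o*(7 + o))
R = -1/51654 (R = 1/(-30534 - 2640*(-8)*(7 - 8)) = 1/(-30534 - 2640*(-8)*(-1)) = 1/(-30534 - 1320*16) = 1/(-30534 - 21120) = 1/(-51654) = -1/51654 ≈ -1.9360e-5)
-R = -1*(-1/51654) = 1/51654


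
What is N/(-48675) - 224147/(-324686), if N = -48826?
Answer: 26763473861/15804091050 ≈ 1.6935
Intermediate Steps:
N/(-48675) - 224147/(-324686) = -48826/(-48675) - 224147/(-324686) = -48826*(-1/48675) - 224147*(-1/324686) = 48826/48675 + 224147/324686 = 26763473861/15804091050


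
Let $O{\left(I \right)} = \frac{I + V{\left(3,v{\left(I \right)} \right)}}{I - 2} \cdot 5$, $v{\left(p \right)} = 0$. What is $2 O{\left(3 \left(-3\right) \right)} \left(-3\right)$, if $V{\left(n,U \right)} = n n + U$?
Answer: $0$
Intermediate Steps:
$V{\left(n,U \right)} = U + n^{2}$ ($V{\left(n,U \right)} = n^{2} + U = U + n^{2}$)
$O{\left(I \right)} = \frac{5 \left(9 + I\right)}{-2 + I}$ ($O{\left(I \right)} = \frac{I + \left(0 + 3^{2}\right)}{I - 2} \cdot 5 = \frac{I + \left(0 + 9\right)}{-2 + I} 5 = \frac{I + 9}{-2 + I} 5 = \frac{9 + I}{-2 + I} 5 = \frac{5 \left(9 + I\right)}{-2 + I}$)
$2 O{\left(3 \left(-3\right) \right)} \left(-3\right) = 2 \frac{5 \left(9 + 3 \left(-3\right)\right)}{-2 + 3 \left(-3\right)} \left(-3\right) = 2 \frac{5 \left(9 - 9\right)}{-2 - 9} \left(-3\right) = 2 \cdot 5 \frac{1}{-11} \cdot 0 \left(-3\right) = 2 \cdot 5 \left(- \frac{1}{11}\right) 0 \left(-3\right) = 2 \cdot 0 \left(-3\right) = 0 \left(-3\right) = 0$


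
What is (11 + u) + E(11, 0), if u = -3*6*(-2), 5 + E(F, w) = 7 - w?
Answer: 49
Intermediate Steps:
E(F, w) = 2 - w (E(F, w) = -5 + (7 - w) = 2 - w)
u = 36 (u = -18*(-2) = 36)
(11 + u) + E(11, 0) = (11 + 36) + (2 - 1*0) = 47 + (2 + 0) = 47 + 2 = 49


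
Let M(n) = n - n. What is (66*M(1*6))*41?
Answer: 0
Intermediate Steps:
M(n) = 0
(66*M(1*6))*41 = (66*0)*41 = 0*41 = 0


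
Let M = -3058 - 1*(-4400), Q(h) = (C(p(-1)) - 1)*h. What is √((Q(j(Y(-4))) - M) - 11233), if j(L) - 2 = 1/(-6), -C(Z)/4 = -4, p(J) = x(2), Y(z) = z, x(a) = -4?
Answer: I*√50190/2 ≈ 112.02*I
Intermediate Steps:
p(J) = -4
C(Z) = 16 (C(Z) = -4*(-4) = 16)
j(L) = 11/6 (j(L) = 2 + 1/(-6) = 2 - ⅙ = 11/6)
Q(h) = 15*h (Q(h) = (16 - 1)*h = 15*h)
M = 1342 (M = -3058 + 4400 = 1342)
√((Q(j(Y(-4))) - M) - 11233) = √((15*(11/6) - 1*1342) - 11233) = √((55/2 - 1342) - 11233) = √(-2629/2 - 11233) = √(-25095/2) = I*√50190/2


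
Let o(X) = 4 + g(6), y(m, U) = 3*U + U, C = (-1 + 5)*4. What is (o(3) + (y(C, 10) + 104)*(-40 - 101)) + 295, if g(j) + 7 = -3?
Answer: -20015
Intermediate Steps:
C = 16 (C = 4*4 = 16)
g(j) = -10 (g(j) = -7 - 3 = -10)
y(m, U) = 4*U
o(X) = -6 (o(X) = 4 - 10 = -6)
(o(3) + (y(C, 10) + 104)*(-40 - 101)) + 295 = (-6 + (4*10 + 104)*(-40 - 101)) + 295 = (-6 + (40 + 104)*(-141)) + 295 = (-6 + 144*(-141)) + 295 = (-6 - 20304) + 295 = -20310 + 295 = -20015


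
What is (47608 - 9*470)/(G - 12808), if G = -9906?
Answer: -529/277 ≈ -1.9097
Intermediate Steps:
(47608 - 9*470)/(G - 12808) = (47608 - 9*470)/(-9906 - 12808) = (47608 - 4230)/(-22714) = 43378*(-1/22714) = -529/277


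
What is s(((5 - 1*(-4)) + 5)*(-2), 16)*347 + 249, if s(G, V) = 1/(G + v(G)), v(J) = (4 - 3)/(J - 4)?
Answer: 212249/897 ≈ 236.62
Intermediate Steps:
v(J) = 1/(-4 + J)
s(G, V) = 1/(G + 1/(-4 + G))
s(((5 - 1*(-4)) + 5)*(-2), 16)*347 + 249 = ((-4 + ((5 - 1*(-4)) + 5)*(-2))/(1 + (((5 - 1*(-4)) + 5)*(-2))*(-4 + ((5 - 1*(-4)) + 5)*(-2))))*347 + 249 = ((-4 + ((5 + 4) + 5)*(-2))/(1 + (((5 + 4) + 5)*(-2))*(-4 + ((5 + 4) + 5)*(-2))))*347 + 249 = ((-4 + (9 + 5)*(-2))/(1 + ((9 + 5)*(-2))*(-4 + (9 + 5)*(-2))))*347 + 249 = ((-4 + 14*(-2))/(1 + (14*(-2))*(-4 + 14*(-2))))*347 + 249 = ((-4 - 28)/(1 - 28*(-4 - 28)))*347 + 249 = (-32/(1 - 28*(-32)))*347 + 249 = (-32/(1 + 896))*347 + 249 = (-32/897)*347 + 249 = ((1/897)*(-32))*347 + 249 = -32/897*347 + 249 = -11104/897 + 249 = 212249/897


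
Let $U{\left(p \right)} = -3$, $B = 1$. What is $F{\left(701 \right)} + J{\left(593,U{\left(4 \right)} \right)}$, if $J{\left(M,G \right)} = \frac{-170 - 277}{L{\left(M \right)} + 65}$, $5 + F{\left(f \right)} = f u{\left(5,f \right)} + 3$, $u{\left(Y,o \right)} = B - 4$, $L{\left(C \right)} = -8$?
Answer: $- \frac{40144}{19} \approx -2112.8$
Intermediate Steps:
$u{\left(Y,o \right)} = -3$ ($u{\left(Y,o \right)} = 1 - 4 = -3$)
$F{\left(f \right)} = -2 - 3 f$ ($F{\left(f \right)} = -5 + \left(f \left(-3\right) + 3\right) = -5 - \left(-3 + 3 f\right) = -2 - 3 f$)
$J{\left(M,G \right)} = - \frac{149}{19}$ ($J{\left(M,G \right)} = \frac{-170 - 277}{-8 + 65} = - \frac{447}{57} = \left(-447\right) \frac{1}{57} = - \frac{149}{19}$)
$F{\left(701 \right)} + J{\left(593,U{\left(4 \right)} \right)} = \left(-2 - 2103\right) - \frac{149}{19} = -2105 - \frac{149}{19} = - \frac{40144}{19}$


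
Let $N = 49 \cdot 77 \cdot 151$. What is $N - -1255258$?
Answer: $1824981$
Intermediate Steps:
$N = 569723$ ($N = 3773 \cdot 151 = 569723$)
$N - -1255258 = 569723 - -1255258 = 569723 + 1255258 = 1824981$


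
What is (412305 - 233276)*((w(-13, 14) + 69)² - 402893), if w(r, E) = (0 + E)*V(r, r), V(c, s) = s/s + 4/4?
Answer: -70445047036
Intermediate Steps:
V(c, s) = 2 (V(c, s) = 1 + 4*(¼) = 1 + 1 = 2)
w(r, E) = 2*E (w(r, E) = (0 + E)*2 = E*2 = 2*E)
(412305 - 233276)*((w(-13, 14) + 69)² - 402893) = (412305 - 233276)*((2*14 + 69)² - 402893) = 179029*((28 + 69)² - 402893) = 179029*(97² - 402893) = 179029*(9409 - 402893) = 179029*(-393484) = -70445047036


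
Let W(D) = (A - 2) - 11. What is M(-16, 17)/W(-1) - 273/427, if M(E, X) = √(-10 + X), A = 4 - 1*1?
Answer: -39/61 - √7/10 ≈ -0.90392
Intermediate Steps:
A = 3 (A = 4 - 1 = 3)
W(D) = -10 (W(D) = (3 - 2) - 11 = 1 - 11 = -10)
M(-16, 17)/W(-1) - 273/427 = √(-10 + 17)/(-10) - 273/427 = √7*(-⅒) - 273*1/427 = -√7/10 - 39/61 = -39/61 - √7/10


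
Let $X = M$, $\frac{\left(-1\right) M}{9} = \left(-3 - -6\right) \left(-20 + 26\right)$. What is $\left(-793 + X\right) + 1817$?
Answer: $862$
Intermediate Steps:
$M = -162$ ($M = - 9 \left(-3 - -6\right) \left(-20 + 26\right) = - 9 \left(-3 + 6\right) 6 = - 9 \cdot 3 \cdot 6 = \left(-9\right) 18 = -162$)
$X = -162$
$\left(-793 + X\right) + 1817 = \left(-793 - 162\right) + 1817 = -955 + 1817 = 862$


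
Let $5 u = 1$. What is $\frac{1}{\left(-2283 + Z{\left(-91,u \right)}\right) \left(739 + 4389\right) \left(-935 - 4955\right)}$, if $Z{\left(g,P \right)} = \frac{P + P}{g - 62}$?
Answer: $\frac{153}{10550211133648} \approx 1.4502 \cdot 10^{-11}$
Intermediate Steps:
$u = \frac{1}{5}$ ($u = \frac{1}{5} \cdot 1 = \frac{1}{5} \approx 0.2$)
$Z{\left(g,P \right)} = \frac{2 P}{-62 + g}$
$\frac{1}{\left(-2283 + Z{\left(-91,u \right)}\right) \left(739 + 4389\right) \left(-935 - 4955\right)} = \frac{1}{\left(-2283 + 2 \cdot \frac{1}{5} \frac{1}{-62 - 91}\right) \left(739 + 4389\right) \left(-935 - 4955\right)} = \frac{1}{\left(-2283 + 2 \cdot \frac{1}{5} \frac{1}{-153}\right) 5128 \left(-5890\right)} = \frac{1}{\left(-2283 + 2 \cdot \frac{1}{5} \left(- \frac{1}{153}\right)\right) \left(-30203920\right)} = \frac{1}{-2283 - \frac{2}{765}} \left(- \frac{1}{30203920}\right) = \frac{1}{- \frac{1746497}{765}} \left(- \frac{1}{30203920}\right) = \left(- \frac{765}{1746497}\right) \left(- \frac{1}{30203920}\right) = \frac{153}{10550211133648}$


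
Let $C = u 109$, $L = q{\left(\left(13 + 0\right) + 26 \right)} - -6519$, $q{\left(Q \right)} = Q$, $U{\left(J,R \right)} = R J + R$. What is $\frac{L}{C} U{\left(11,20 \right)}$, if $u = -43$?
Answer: $- \frac{1573920}{4687} \approx -335.81$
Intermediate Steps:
$U{\left(J,R \right)} = R + J R$ ($U{\left(J,R \right)} = J R + R = R + J R$)
$L = 6558$ ($L = \left(\left(13 + 0\right) + 26\right) - -6519 = \left(13 + 26\right) + 6519 = 39 + 6519 = 6558$)
$C = -4687$ ($C = \left(-43\right) 109 = -4687$)
$\frac{L}{C} U{\left(11,20 \right)} = \frac{6558}{-4687} \cdot 20 \left(1 + 11\right) = 6558 \left(- \frac{1}{4687}\right) 20 \cdot 12 = \left(- \frac{6558}{4687}\right) 240 = - \frac{1573920}{4687}$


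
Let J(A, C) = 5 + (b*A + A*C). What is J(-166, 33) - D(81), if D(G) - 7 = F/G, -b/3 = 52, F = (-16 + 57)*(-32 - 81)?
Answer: 1658329/81 ≈ 20473.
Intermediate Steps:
F = -4633 (F = 41*(-113) = -4633)
b = -156 (b = -3*52 = -156)
D(G) = 7 - 4633/G
J(A, C) = 5 - 156*A + A*C (J(A, C) = 5 + (-156*A + A*C) = 5 - 156*A + A*C)
J(-166, 33) - D(81) = (5 - 156*(-166) - 166*33) - (7 - 4633/81) = (5 + 25896 - 5478) - (7 - 4633*1/81) = 20423 - (7 - 4633/81) = 20423 - 1*(-4066/81) = 20423 + 4066/81 = 1658329/81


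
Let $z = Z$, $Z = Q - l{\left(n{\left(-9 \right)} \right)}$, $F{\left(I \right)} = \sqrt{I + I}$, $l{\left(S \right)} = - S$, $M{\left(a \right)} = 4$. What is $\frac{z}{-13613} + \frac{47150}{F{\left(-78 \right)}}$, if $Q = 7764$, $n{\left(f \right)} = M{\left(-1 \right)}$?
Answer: $- \frac{7768}{13613} - \frac{23575 i \sqrt{39}}{39} \approx -0.57063 - 3775.0 i$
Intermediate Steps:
$n{\left(f \right)} = 4$
$F{\left(I \right)} = \sqrt{2} \sqrt{I}$ ($F{\left(I \right)} = \sqrt{2 I} = \sqrt{2} \sqrt{I}$)
$Z = 7768$ ($Z = 7764 - \left(-1\right) 4 = 7764 - -4 = 7764 + 4 = 7768$)
$z = 7768$
$\frac{z}{-13613} + \frac{47150}{F{\left(-78 \right)}} = \frac{7768}{-13613} + \frac{47150}{\sqrt{2} \sqrt{-78}} = 7768 \left(- \frac{1}{13613}\right) + \frac{47150}{\sqrt{2} i \sqrt{78}} = - \frac{7768}{13613} + \frac{47150}{2 i \sqrt{39}} = - \frac{7768}{13613} + 47150 \left(- \frac{i \sqrt{39}}{78}\right) = - \frac{7768}{13613} - \frac{23575 i \sqrt{39}}{39}$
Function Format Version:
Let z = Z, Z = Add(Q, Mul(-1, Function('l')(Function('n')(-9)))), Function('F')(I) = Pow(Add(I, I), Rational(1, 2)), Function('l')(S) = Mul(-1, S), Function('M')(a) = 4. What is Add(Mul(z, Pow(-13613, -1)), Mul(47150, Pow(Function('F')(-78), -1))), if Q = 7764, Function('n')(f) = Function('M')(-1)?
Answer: Add(Rational(-7768, 13613), Mul(Rational(-23575, 39), I, Pow(39, Rational(1, 2)))) ≈ Add(-0.57063, Mul(-3775.0, I))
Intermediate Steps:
Function('n')(f) = 4
Function('F')(I) = Mul(Pow(2, Rational(1, 2)), Pow(I, Rational(1, 2))) (Function('F')(I) = Pow(Mul(2, I), Rational(1, 2)) = Mul(Pow(2, Rational(1, 2)), Pow(I, Rational(1, 2))))
Z = 7768 (Z = Add(7764, Mul(-1, Mul(-1, 4))) = Add(7764, Mul(-1, -4)) = Add(7764, 4) = 7768)
z = 7768
Add(Mul(z, Pow(-13613, -1)), Mul(47150, Pow(Function('F')(-78), -1))) = Add(Mul(7768, Pow(-13613, -1)), Mul(47150, Pow(Mul(Pow(2, Rational(1, 2)), Pow(-78, Rational(1, 2))), -1))) = Add(Mul(7768, Rational(-1, 13613)), Mul(47150, Pow(Mul(Pow(2, Rational(1, 2)), Mul(I, Pow(78, Rational(1, 2)))), -1))) = Add(Rational(-7768, 13613), Mul(47150, Pow(Mul(2, I, Pow(39, Rational(1, 2))), -1))) = Add(Rational(-7768, 13613), Mul(47150, Mul(Rational(-1, 78), I, Pow(39, Rational(1, 2))))) = Add(Rational(-7768, 13613), Mul(Rational(-23575, 39), I, Pow(39, Rational(1, 2))))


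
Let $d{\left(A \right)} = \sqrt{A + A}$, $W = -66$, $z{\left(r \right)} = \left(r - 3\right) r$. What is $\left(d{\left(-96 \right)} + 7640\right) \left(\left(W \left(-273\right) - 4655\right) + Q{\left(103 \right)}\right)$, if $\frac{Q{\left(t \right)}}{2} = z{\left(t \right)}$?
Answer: $259477320 + 271704 i \sqrt{3} \approx 2.5948 \cdot 10^{8} + 4.7061 \cdot 10^{5} i$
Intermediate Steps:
$z{\left(r \right)} = r \left(-3 + r\right)$ ($z{\left(r \right)} = \left(-3 + r\right) r = r \left(-3 + r\right)$)
$Q{\left(t \right)} = 2 t \left(-3 + t\right)$
$d{\left(A \right)} = \sqrt{2} \sqrt{A}$ ($d{\left(A \right)} = \sqrt{2 A} = \sqrt{2} \sqrt{A}$)
$\left(d{\left(-96 \right)} + 7640\right) \left(\left(W \left(-273\right) - 4655\right) + Q{\left(103 \right)}\right) = \left(\sqrt{2} \sqrt{-96} + 7640\right) \left(\left(\left(-66\right) \left(-273\right) - 4655\right) + 2 \cdot 103 \left(-3 + 103\right)\right) = \left(\sqrt{2} \cdot 4 i \sqrt{6} + 7640\right) \left(\left(18018 - 4655\right) + 2 \cdot 103 \cdot 100\right) = \left(8 i \sqrt{3} + 7640\right) \left(13363 + 20600\right) = \left(7640 + 8 i \sqrt{3}\right) 33963 = 259477320 + 271704 i \sqrt{3}$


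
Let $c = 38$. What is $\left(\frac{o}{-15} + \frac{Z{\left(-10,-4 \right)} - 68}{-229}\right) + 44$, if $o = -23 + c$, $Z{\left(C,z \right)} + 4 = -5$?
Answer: $\frac{9924}{229} \approx 43.336$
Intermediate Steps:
$Z{\left(C,z \right)} = -9$ ($Z{\left(C,z \right)} = -4 - 5 = -9$)
$o = 15$ ($o = -23 + 38 = 15$)
$\left(\frac{o}{-15} + \frac{Z{\left(-10,-4 \right)} - 68}{-229}\right) + 44 = \left(\frac{15}{-15} + \frac{-9 - 68}{-229}\right) + 44 = \left(15 \left(- \frac{1}{15}\right) - - \frac{77}{229}\right) + 44 = \left(-1 + \frac{77}{229}\right) + 44 = - \frac{152}{229} + 44 = \frac{9924}{229}$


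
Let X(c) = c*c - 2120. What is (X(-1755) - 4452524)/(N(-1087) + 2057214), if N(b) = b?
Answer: -1374619/2056127 ≈ -0.66855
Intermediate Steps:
X(c) = -2120 + c² (X(c) = c² - 2120 = -2120 + c²)
(X(-1755) - 4452524)/(N(-1087) + 2057214) = ((-2120 + (-1755)²) - 4452524)/(-1087 + 2057214) = ((-2120 + 3080025) - 4452524)/2056127 = (3077905 - 4452524)*(1/2056127) = -1374619*1/2056127 = -1374619/2056127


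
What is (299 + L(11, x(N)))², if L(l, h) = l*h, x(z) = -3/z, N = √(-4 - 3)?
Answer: 624718/7 + 19734*I*√7/7 ≈ 89245.0 + 7458.8*I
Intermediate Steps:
N = I*√7 (N = √(-7) = I*√7 ≈ 2.6458*I)
L(l, h) = h*l
(299 + L(11, x(N)))² = (299 - 3*(-I*√7/7)*11)² = (299 - (-3)*I*√7/7*11)² = (299 + (3*I*√7/7)*11)² = (299 + 33*I*√7/7)²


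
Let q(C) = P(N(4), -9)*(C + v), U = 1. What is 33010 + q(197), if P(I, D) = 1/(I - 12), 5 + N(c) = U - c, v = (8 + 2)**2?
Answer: 659903/20 ≈ 32995.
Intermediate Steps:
v = 100 (v = 10**2 = 100)
N(c) = -4 - c (N(c) = -5 + (1 - c) = -4 - c)
P(I, D) = 1/(-12 + I)
q(C) = -5 - C/20 (q(C) = (C + 100)/(-12 + (-4 - 1*4)) = (100 + C)/(-12 + (-4 - 4)) = (100 + C)/(-12 - 8) = (100 + C)/(-20) = -(100 + C)/20 = -5 - C/20)
33010 + q(197) = 33010 + (-5 - 1/20*197) = 33010 + (-5 - 197/20) = 33010 - 297/20 = 659903/20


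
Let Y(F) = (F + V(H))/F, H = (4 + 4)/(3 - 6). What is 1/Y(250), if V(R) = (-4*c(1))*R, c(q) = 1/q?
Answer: 375/391 ≈ 0.95908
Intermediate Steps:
H = -8/3 (H = 8/(-3) = 8*(-⅓) = -8/3 ≈ -2.6667)
V(R) = -4*R (V(R) = (-4/1)*R = (-4*1)*R = -4*R)
Y(F) = (32/3 + F)/F (Y(F) = (F - 4*(-8/3))/F = (F + 32/3)/F = (32/3 + F)/F)
1/Y(250) = 1/((32/3 + 250)/250) = 1/((1/250)*(782/3)) = 1/(391/375) = 375/391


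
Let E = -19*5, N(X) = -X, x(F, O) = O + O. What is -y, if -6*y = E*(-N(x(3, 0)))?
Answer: 0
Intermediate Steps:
x(F, O) = 2*O
E = -95
y = 0 (y = -(-95)*(-(-1)*2*0)/6 = -(-95)*(-(-1)*0)/6 = -(-95)*(-1*0)/6 = -(-95)*0/6 = -⅙*0 = 0)
-y = -1*0 = 0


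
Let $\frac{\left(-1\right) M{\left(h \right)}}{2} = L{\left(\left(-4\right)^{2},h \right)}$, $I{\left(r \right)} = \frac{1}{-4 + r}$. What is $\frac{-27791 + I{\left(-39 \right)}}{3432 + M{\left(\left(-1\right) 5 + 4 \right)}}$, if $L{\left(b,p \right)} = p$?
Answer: $- \frac{597507}{73831} \approx -8.0929$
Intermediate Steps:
$M{\left(h \right)} = - 2 h$
$\frac{-27791 + I{\left(-39 \right)}}{3432 + M{\left(\left(-1\right) 5 + 4 \right)}} = \frac{-27791 + \frac{1}{-4 - 39}}{3432 - 2 \left(\left(-1\right) 5 + 4\right)} = \frac{-27791 + \frac{1}{-43}}{3432 - 2 \left(-5 + 4\right)} = \frac{-27791 - \frac{1}{43}}{3432 - -2} = - \frac{1195014}{43 \left(3432 + 2\right)} = - \frac{1195014}{43 \cdot 3434} = \left(- \frac{1195014}{43}\right) \frac{1}{3434} = - \frac{597507}{73831}$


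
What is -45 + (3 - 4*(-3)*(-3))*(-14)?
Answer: 417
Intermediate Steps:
-45 + (3 - 4*(-3)*(-3))*(-14) = -45 + (3 + 12*(-3))*(-14) = -45 + (3 - 36)*(-14) = -45 - 33*(-14) = -45 + 462 = 417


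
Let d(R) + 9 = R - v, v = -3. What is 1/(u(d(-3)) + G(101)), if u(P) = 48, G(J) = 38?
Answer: 1/86 ≈ 0.011628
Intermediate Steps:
d(R) = -6 + R (d(R) = -9 + (R - 1*(-3)) = -9 + (R + 3) = -9 + (3 + R) = -6 + R)
1/(u(d(-3)) + G(101)) = 1/(48 + 38) = 1/86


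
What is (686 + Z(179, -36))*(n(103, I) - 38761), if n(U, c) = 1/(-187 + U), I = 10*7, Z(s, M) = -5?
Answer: -739094975/28 ≈ -2.6396e+7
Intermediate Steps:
I = 70
(686 + Z(179, -36))*(n(103, I) - 38761) = (686 - 5)*(1/(-187 + 103) - 38761) = 681*(1/(-84) - 38761) = 681*(-1/84 - 38761) = 681*(-3255925/84) = -739094975/28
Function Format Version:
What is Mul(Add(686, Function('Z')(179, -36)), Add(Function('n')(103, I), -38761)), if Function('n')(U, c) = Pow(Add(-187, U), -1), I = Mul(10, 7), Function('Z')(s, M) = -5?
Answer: Rational(-739094975, 28) ≈ -2.6396e+7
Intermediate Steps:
I = 70
Mul(Add(686, Function('Z')(179, -36)), Add(Function('n')(103, I), -38761)) = Mul(Add(686, -5), Add(Pow(Add(-187, 103), -1), -38761)) = Mul(681, Add(Pow(-84, -1), -38761)) = Mul(681, Add(Rational(-1, 84), -38761)) = Mul(681, Rational(-3255925, 84)) = Rational(-739094975, 28)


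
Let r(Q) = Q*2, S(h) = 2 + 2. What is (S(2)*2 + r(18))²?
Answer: 1936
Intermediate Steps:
S(h) = 4
r(Q) = 2*Q
(S(2)*2 + r(18))² = (4*2 + 2*18)² = (8 + 36)² = 44² = 1936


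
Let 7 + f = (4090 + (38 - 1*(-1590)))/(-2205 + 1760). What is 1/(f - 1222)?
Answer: -445/552623 ≈ -0.00080525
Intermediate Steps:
f = -8833/445 (f = -7 + (4090 + (38 - 1*(-1590)))/(-2205 + 1760) = -7 + (4090 + (38 + 1590))/(-445) = -7 + (4090 + 1628)*(-1/445) = -7 + 5718*(-1/445) = -7 - 5718/445 = -8833/445 ≈ -19.849)
1/(f - 1222) = 1/(-8833/445 - 1222) = 1/(-552623/445) = -445/552623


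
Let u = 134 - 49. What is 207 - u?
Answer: 122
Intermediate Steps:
u = 85
207 - u = 207 - 1*85 = 207 - 85 = 122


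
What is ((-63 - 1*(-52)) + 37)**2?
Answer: 676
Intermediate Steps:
((-63 - 1*(-52)) + 37)**2 = ((-63 + 52) + 37)**2 = (-11 + 37)**2 = 26**2 = 676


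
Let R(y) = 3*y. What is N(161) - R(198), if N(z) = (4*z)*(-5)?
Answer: -3814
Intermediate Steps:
N(z) = -20*z
N(161) - R(198) = -20*161 - 3*198 = -3220 - 1*594 = -3220 - 594 = -3814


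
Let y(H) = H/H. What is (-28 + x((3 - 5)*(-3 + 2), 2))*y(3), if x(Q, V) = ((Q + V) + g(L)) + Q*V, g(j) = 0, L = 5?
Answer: -20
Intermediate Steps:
y(H) = 1
x(Q, V) = Q + V + Q*V (x(Q, V) = ((Q + V) + 0) + Q*V = (Q + V) + Q*V = Q + V + Q*V)
(-28 + x((3 - 5)*(-3 + 2), 2))*y(3) = (-28 + ((3 - 5)*(-3 + 2) + 2 + ((3 - 5)*(-3 + 2))*2))*1 = (-28 + (-2*(-1) + 2 - 2*(-1)*2))*1 = (-28 + (2 + 2 + 2*2))*1 = (-28 + (2 + 2 + 4))*1 = (-28 + 8)*1 = -20*1 = -20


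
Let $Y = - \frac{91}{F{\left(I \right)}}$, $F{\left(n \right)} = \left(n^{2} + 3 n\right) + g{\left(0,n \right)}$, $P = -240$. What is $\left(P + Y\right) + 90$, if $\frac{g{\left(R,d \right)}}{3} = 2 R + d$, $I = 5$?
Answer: $- \frac{8341}{55} \approx -151.65$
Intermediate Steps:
$g{\left(R,d \right)} = 3 d + 6 R$ ($g{\left(R,d \right)} = 3 \left(2 R + d\right) = 3 \left(d + 2 R\right) = 3 d + 6 R$)
$F{\left(n \right)} = n^{2} + 6 n$ ($F{\left(n \right)} = \left(n^{2} + 3 n\right) + \left(3 n + 6 \cdot 0\right) = \left(n^{2} + 3 n\right) + \left(3 n + 0\right) = \left(n^{2} + 3 n\right) + 3 n = n^{2} + 6 n$)
$Y = - \frac{91}{55}$ ($Y = - \frac{91}{5 \left(6 + 5\right)} = - \frac{91}{5 \cdot 11} = - \frac{91}{55} \approx -1.6545$)
$\left(P + Y\right) + 90 = \left(-240 - \frac{91}{55}\right) + 90 = - \frac{13291}{55} + 90 = - \frac{8341}{55}$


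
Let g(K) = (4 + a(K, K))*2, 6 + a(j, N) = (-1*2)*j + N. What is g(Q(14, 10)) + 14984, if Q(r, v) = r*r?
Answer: 14588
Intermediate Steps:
a(j, N) = -6 + N - 2*j (a(j, N) = -6 + ((-1*2)*j + N) = -6 + (-2*j + N) = -6 + (N - 2*j) = -6 + N - 2*j)
Q(r, v) = r**2
g(K) = -4 - 2*K (g(K) = (4 + (-6 + K - 2*K))*2 = (4 + (-6 - K))*2 = (-2 - K)*2 = -4 - 2*K)
g(Q(14, 10)) + 14984 = (-4 - 2*14**2) + 14984 = (-4 - 2*196) + 14984 = (-4 - 392) + 14984 = -396 + 14984 = 14588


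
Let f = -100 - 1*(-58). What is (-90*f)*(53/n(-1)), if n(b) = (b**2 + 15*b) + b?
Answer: -13356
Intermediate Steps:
n(b) = b**2 + 16*b
f = -42 (f = -100 + 58 = -42)
(-90*f)*(53/n(-1)) = (-90*(-42))*(53/((-(16 - 1)))) = 3780*(53/((-1*15))) = 3780*(53/(-15)) = 3780*(53*(-1/15)) = 3780*(-53/15) = -13356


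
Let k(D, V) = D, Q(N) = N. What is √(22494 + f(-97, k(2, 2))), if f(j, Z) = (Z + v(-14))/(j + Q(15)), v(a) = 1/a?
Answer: √7411225395/574 ≈ 149.98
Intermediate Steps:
f(j, Z) = (-1/14 + Z)/(15 + j) (f(j, Z) = (Z + 1/(-14))/(j + 15) = (Z - 1/14)/(15 + j) = (-1/14 + Z)/(15 + j))
√(22494 + f(-97, k(2, 2))) = √(22494 + (-1/14 + 2)/(15 - 97)) = √(22494 + (27/14)/(-82)) = √(22494 - 1/82*27/14) = √(22494 - 27/1148) = √(25823085/1148) = √7411225395/574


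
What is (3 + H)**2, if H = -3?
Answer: 0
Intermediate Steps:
(3 + H)**2 = (3 - 3)**2 = 0**2 = 0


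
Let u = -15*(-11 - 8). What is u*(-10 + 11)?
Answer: 285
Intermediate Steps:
u = 285 (u = -15*(-19) = 285)
u*(-10 + 11) = 285*(-10 + 11) = 285*1 = 285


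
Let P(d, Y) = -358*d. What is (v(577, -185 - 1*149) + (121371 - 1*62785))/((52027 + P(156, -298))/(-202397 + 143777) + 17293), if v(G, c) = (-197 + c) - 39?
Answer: 3400897920/1013719481 ≈ 3.3549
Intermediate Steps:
v(G, c) = -236 + c
(v(577, -185 - 1*149) + (121371 - 1*62785))/((52027 + P(156, -298))/(-202397 + 143777) + 17293) = ((-236 + (-185 - 1*149)) + (121371 - 1*62785))/((52027 - 358*156)/(-202397 + 143777) + 17293) = ((-236 + (-185 - 149)) + (121371 - 62785))/((52027 - 55848)/(-58620) + 17293) = ((-236 - 334) + 58586)/(-3821*(-1/58620) + 17293) = (-570 + 58586)/(3821/58620 + 17293) = 58016/(1013719481/58620) = 58016*(58620/1013719481) = 3400897920/1013719481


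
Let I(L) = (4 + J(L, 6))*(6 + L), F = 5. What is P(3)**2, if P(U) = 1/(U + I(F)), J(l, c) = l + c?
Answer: 1/28224 ≈ 3.5431e-5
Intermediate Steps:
J(l, c) = c + l
I(L) = (6 + L)*(10 + L) (I(L) = (4 + (6 + L))*(6 + L) = (10 + L)*(6 + L) = (6 + L)*(10 + L))
P(U) = 1/(165 + U) (P(U) = 1/(U + (60 + 5**2 + 16*5)) = 1/(U + (60 + 25 + 80)) = 1/(U + 165) = 1/(165 + U))
P(3)**2 = (1/(165 + 3))**2 = (1/168)**2 = 1/28224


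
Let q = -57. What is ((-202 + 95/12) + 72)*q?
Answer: 27835/4 ≈ 6958.8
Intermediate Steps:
((-202 + 95/12) + 72)*q = ((-202 + 95/12) + 72)*(-57) = (-2329/12 + 72)*(-57) = -1465/12*(-57) = 27835/4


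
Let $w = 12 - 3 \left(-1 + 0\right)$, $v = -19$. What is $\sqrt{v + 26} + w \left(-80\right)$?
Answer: $-1200 + \sqrt{7} \approx -1197.4$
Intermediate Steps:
$w = 15$ ($w = 12 - 3 \left(-1\right) = 12 - -3 = 12 + 3 = 15$)
$\sqrt{v + 26} + w \left(-80\right) = \sqrt{-19 + 26} + 15 \left(-80\right) = \sqrt{7} - 1200 = -1200 + \sqrt{7}$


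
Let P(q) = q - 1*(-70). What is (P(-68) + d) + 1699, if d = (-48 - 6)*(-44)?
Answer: 4077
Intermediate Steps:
P(q) = 70 + q (P(q) = q + 70 = 70 + q)
d = 2376 (d = -54*(-44) = 2376)
(P(-68) + d) + 1699 = ((70 - 68) + 2376) + 1699 = (2 + 2376) + 1699 = 2378 + 1699 = 4077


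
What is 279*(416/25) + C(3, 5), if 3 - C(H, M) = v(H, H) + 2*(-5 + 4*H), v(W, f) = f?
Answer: 115714/25 ≈ 4628.6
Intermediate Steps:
C(H, M) = 13 - 9*H (C(H, M) = 3 - (H + 2*(-5 + 4*H)) = 3 - (H + (-10 + 8*H)) = 3 - (-10 + 9*H) = 3 + (10 - 9*H) = 13 - 9*H)
279*(416/25) + C(3, 5) = 279*(416/25) + (13 - 9*3) = 279*(416*(1/25)) + (13 - 27) = 279*(416/25) - 14 = 116064/25 - 14 = 115714/25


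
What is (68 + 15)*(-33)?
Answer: -2739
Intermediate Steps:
(68 + 15)*(-33) = 83*(-33) = -2739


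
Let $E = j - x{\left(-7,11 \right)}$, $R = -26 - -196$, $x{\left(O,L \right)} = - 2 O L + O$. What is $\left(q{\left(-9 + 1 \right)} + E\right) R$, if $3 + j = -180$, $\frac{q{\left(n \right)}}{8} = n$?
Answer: $-66980$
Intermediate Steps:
$q{\left(n \right)} = 8 n$
$x{\left(O,L \right)} = O - 2 L O$ ($x{\left(O,L \right)} = - 2 L O + O = O - 2 L O$)
$R = 170$ ($R = -26 + 196 = 170$)
$j = -183$ ($j = -3 - 180 = -183$)
$E = -330$ ($E = -183 - - 7 \left(1 - 22\right) = -183 - \left(-7\right) \left(-21\right) = -183 - 147 = -330$)
$\left(q{\left(-9 + 1 \right)} + E\right) R = \left(8 \left(-9 + 1\right) - 330\right) 170 = \left(8 \left(-8\right) - 330\right) 170 = \left(-64 - 330\right) 170 = \left(-394\right) 170 = -66980$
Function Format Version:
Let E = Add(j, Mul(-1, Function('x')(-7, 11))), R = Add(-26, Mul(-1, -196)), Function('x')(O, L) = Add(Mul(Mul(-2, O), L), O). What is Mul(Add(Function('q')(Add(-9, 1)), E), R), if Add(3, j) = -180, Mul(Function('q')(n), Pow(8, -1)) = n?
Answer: -66980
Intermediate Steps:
Function('q')(n) = Mul(8, n)
Function('x')(O, L) = Add(O, Mul(-2, L, O)) (Function('x')(O, L) = Add(Mul(-2, L, O), O) = Add(O, Mul(-2, L, O)))
R = 170 (R = Add(-26, 196) = 170)
j = -183 (j = Add(-3, -180) = -183)
E = -330 (E = Add(-183, Mul(-1, Mul(-7, Add(1, Mul(-2, 11))))) = Add(-183, Mul(-1, Mul(-7, Add(1, -22)))) = Add(-183, Mul(-1, Mul(-7, -21))) = Add(-183, Mul(-1, 147)) = Add(-183, -147) = -330)
Mul(Add(Function('q')(Add(-9, 1)), E), R) = Mul(Add(Mul(8, Add(-9, 1)), -330), 170) = Mul(Add(Mul(8, -8), -330), 170) = Mul(Add(-64, -330), 170) = Mul(-394, 170) = -66980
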